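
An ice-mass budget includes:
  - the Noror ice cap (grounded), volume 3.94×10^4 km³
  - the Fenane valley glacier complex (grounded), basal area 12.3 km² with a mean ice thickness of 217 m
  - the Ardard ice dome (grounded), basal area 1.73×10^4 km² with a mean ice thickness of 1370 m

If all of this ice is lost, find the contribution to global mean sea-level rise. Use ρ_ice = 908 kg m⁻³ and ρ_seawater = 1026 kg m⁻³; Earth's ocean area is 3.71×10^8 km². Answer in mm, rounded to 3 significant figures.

≈ 151 mm

Noror: 3.94×10^4 km³ × (908/1026) = 3.487×10^4 km³ of water.
Fenane: ice volume = 12.3 km² × 217 m = 2.669 km³; 2.669 × (908/1026) = 2.362 km³ of water.
Ardard: ice volume = 1.73×10^4 km² × 1370 m = 2.370×10^4 km³; 2.370×10^4 × (908/1026) = 2.098×10^4 km³ of water.
Total added water ≈ 5.585×10^13 m³ over 3.71×10^14 m² → Δh = 0.151 m = 151 mm.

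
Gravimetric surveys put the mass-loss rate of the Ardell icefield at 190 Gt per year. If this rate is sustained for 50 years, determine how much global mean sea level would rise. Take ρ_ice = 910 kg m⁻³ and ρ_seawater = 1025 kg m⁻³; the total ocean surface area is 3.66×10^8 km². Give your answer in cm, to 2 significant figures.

≈ 2.5 cm

Total mass lost = 190 Gt/yr × 50 yr = 9500 Gt = 9.500×10^15 kg.
ρ_w = 1025 kg m⁻³, so water volume = 9.500×10^15 / 1025 = 9.268×10^12 m³.
Δh = 9.268×10^12 / 3.66×10^14 = 0.0253 m = 2.5 cm.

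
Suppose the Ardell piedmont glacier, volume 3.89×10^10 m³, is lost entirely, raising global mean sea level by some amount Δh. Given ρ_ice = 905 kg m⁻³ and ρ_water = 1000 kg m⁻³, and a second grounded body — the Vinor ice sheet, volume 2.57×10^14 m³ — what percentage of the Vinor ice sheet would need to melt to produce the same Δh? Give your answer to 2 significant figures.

Equal sea-level rise means equal mass of meltwater, i.e. equal mass of ice lost.
Ice mass of Ardell: 3.520×10^13 kg; ice mass of Vinor: 2.326×10^17 kg.
Fraction required = 3.520×10^13 / 2.326×10^17 = 1.51×10^-4 → 0.015 %.

≈ 0.015 %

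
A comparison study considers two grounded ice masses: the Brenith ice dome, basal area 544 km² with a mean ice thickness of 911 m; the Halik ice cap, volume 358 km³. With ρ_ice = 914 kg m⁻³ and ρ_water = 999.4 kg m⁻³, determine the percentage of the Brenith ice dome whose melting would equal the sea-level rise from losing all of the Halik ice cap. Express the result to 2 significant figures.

Equal sea-level rise means equal mass of meltwater, i.e. equal mass of ice lost.
Ice mass of Halik: 3.272×10^14 kg; ice mass of Brenith: 4.530×10^14 kg.
Fraction required = 3.272×10^14 / 4.530×10^14 = 0.722 → 72 %.

≈ 72 %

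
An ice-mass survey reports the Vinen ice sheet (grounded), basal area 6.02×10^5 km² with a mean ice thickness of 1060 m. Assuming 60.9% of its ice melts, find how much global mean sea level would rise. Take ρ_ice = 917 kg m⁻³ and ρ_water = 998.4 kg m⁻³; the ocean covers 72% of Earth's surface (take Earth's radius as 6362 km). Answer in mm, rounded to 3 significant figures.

≈ 975 mm

Vinen: ice volume = 6.02×10^5 km² × 1060 m = 6.381×10^5 km³; 0.609 × 6.381×10^5 × (917/998.4) = 3.569×10^5 km³ of water.
Spread over 3.66×10^14 m² of ocean, Δh = 3.569×10^14 / 3.66×10^14 = 0.975 m = 975 mm.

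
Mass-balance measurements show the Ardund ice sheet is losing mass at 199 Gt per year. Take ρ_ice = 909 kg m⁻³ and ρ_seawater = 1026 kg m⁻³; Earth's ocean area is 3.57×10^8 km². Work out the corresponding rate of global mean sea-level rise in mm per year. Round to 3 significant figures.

ρ_w = 1026 kg m⁻³. Annual water volume added = 199 Gt / ρ_w = 1.990×10^14 kg / 1026 kg m⁻³ = 1.940×10^11 m³.
Δh per year = 1.940×10^11 / 3.57×10^14 = 5.43×10^-4 m = 0.543 mm.

≈ 0.543 mm/yr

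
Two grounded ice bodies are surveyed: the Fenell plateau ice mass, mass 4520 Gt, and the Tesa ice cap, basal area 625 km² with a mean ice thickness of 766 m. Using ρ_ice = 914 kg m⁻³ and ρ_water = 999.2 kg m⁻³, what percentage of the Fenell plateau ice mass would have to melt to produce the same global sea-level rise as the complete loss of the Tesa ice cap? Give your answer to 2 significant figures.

Equal sea-level rise means equal mass of meltwater, i.e. equal mass of ice lost.
Ice mass of Tesa: 4.376×10^14 kg; ice mass of Fenell: 4.520×10^15 kg.
Fraction required = 4.376×10^14 / 4.520×10^15 = 0.0968 → 9.7 %.

≈ 9.7 %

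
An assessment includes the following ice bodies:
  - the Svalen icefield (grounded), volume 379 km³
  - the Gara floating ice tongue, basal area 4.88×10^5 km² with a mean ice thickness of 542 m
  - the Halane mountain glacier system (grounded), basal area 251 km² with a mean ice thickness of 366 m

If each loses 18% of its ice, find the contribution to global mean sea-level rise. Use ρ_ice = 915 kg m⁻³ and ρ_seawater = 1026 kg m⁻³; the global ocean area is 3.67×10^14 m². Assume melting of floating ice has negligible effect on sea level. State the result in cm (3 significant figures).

Svalen: 0.18 × 379 km³ × (915/1026) = 60.84 km³ of water.
The Gara floating ice tongue is floating and already displaces its own weight of water, so its melt adds essentially nothing to sea level.
Halane: ice volume = 251 km² × 366 m = 91.87 km³; 0.18 × 91.87 × (915/1026) = 14.75 km³ of water.
Total added water ≈ 7.559×10^10 m³ over 3.67×10^14 m² → Δh = 2.06×10^-4 m = 0.0206 cm.

≈ 0.0206 cm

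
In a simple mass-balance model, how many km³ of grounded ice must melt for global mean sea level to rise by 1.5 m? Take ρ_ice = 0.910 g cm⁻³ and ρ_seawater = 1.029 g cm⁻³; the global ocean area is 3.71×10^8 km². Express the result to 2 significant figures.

≈ 6.3×10^5 km³

Required water volume = Δh × A = 1.5 m × 3.71×10^14 m² = 5.565×10^14 m³ = 5.565×10^5 km³.
Ice volume = water volume × ρ_w/ρ_ice = 5.565×10^5 × 1029/910 = 6.3×10^5 km³.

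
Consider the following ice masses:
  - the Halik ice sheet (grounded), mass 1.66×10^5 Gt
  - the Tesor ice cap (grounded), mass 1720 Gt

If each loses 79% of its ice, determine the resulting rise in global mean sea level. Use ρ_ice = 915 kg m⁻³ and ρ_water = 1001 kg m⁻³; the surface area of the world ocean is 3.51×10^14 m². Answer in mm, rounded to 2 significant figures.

≈ 380 mm

Halik: 0.79 × 1.66×10^5 Gt = 1.311×10^17 kg; dividing by ρ_w = 1001 kg m⁻³ gives 1.310×10^14 m³ of water.
Tesor: 0.79 × 1720 Gt = 1.359×10^15 kg; dividing by ρ_w = 1001 kg m⁻³ gives 1.357×10^12 m³ of water.
Total added water ≈ 1.324×10^14 m³ over 3.51×10^14 m² → Δh = 0.377 m = 380 mm.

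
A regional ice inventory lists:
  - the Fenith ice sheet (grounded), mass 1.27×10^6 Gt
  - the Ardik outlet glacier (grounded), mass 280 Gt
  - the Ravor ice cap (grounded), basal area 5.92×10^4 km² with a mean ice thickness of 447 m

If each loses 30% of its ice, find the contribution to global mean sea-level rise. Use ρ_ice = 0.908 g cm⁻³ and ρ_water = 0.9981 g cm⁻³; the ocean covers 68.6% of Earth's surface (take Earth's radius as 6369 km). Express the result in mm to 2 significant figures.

≈ 1100 mm

Fenith: 0.3 × 1.27×10^6 Gt = 3.810×10^17 kg; dividing by ρ_w = 0.9981 g cm⁻³ = 998.1 kg m⁻³ gives 3.817×10^14 m³ of water.
Ardik: 0.3 × 280 Gt = 8.400×10^13 kg; dividing by ρ_w = 998.1 kg m⁻³ gives 8.416×10^10 m³ of water.
Ravor: ice volume = 5.92×10^4 km² × 447 m = 2.646×10^4 km³; 0.3 × 2.646×10^4 × (908/998.1) = 7222 km³ of water.
Total added water ≈ 3.890×10^14 m³ over 3.50×10^14 m² → Δh = 1.11 m = 1100 mm.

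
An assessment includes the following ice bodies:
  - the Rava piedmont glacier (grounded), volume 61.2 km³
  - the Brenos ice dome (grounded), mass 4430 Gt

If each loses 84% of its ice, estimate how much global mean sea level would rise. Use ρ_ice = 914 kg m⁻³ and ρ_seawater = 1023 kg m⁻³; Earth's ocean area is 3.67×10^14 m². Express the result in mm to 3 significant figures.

≈ 10.0 mm

Rava: 0.84 × 61.2 km³ × (914/1023) = 45.93 km³ of water.
Brenos: 0.84 × 4430 Gt = 3.721×10^15 kg; dividing by ρ_w = 1023 kg m⁻³ gives 3.638×10^12 m³ of water.
Total added water ≈ 3.683×10^12 m³ over 3.67×10^14 m² → Δh = 0.0100 m = 10.0 mm.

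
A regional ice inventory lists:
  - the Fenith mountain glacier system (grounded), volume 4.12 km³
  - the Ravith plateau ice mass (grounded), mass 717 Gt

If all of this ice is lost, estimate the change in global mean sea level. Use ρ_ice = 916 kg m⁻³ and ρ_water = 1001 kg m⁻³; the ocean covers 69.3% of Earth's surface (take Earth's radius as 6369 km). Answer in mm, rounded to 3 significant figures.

Fenith: 4.12 km³ × (916/1001) = 3.770 km³ of water.
Ravith: 717 Gt = 7.170×10^14 kg; dividing by ρ_w = 1001 kg m⁻³ gives 7.163×10^11 m³ of water.
Total added water ≈ 7.201×10^11 m³ over 3.53×10^14 m² → Δh = 2.04×10^-3 m = 2.04 mm.

≈ 2.04 mm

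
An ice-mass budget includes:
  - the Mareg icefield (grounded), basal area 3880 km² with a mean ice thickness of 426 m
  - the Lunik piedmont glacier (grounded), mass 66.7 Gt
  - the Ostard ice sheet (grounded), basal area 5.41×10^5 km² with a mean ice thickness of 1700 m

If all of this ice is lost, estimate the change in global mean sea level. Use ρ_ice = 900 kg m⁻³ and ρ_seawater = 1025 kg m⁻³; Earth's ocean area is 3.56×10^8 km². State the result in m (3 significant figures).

Mareg: ice volume = 3880 km² × 426 m = 1653 km³; 1653 × (900/1025) = 1451 km³ of water.
Lunik: 66.7 Gt = 6.670×10^13 kg; dividing by ρ_w = 1025 kg m⁻³ gives 6.507×10^10 m³ of water.
Ostard: ice volume = 5.41×10^5 km² × 1700 m = 9.197×10^5 km³; 9.197×10^5 × (900/1025) = 8.075×10^5 km³ of water.
Total added water ≈ 8.091×10^14 m³ over 3.56×10^14 m² → Δh = 2.27 m.

≈ 2.27 m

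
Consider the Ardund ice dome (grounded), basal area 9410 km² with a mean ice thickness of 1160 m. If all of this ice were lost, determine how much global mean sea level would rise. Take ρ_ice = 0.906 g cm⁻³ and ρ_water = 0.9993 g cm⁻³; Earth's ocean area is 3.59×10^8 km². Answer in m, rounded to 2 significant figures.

≈ 0.028 m

Ardund: ice volume = 9410 km² × 1160 m = 1.092×10^4 km³; 1.092×10^4 × (906/999.3) = 9896 km³ of water.
Spread over 3.59×10^14 m² of ocean, Δh = 9.896×10^12 / 3.59×10^14 = 0.0276 m.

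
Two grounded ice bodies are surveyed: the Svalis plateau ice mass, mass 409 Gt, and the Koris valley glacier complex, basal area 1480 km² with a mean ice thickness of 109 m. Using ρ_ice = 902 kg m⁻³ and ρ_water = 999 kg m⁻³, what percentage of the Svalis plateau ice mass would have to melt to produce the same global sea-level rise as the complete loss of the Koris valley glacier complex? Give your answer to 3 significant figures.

≈ 35.6 %

Equal sea-level rise means equal mass of meltwater, i.e. equal mass of ice lost.
Ice mass of Koris: 1.455×10^14 kg; ice mass of Svalis: 4.090×10^14 kg.
Fraction required = 1.455×10^14 / 4.090×10^14 = 0.356 → 35.6 %.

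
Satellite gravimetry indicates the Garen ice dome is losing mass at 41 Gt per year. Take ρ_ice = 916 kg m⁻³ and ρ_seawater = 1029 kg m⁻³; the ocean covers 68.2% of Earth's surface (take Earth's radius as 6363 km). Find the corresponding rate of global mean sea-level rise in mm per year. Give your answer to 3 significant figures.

ρ_w = 1029 kg m⁻³. Annual water volume added = 41 Gt / ρ_w = 4.100×10^13 kg / 1029 kg m⁻³ = 3.984×10^10 m³.
Δh per year = 3.984×10^10 / 3.47×10^14 = 1.15×10^-4 m = 0.115 mm.

≈ 0.115 mm/yr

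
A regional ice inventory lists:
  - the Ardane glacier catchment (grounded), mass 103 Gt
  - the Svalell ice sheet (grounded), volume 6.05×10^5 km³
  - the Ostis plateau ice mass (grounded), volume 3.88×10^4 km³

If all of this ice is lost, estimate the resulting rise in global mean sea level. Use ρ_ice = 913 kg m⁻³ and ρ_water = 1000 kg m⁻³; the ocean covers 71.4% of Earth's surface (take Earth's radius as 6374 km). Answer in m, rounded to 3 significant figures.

Ardane: 103 Gt = 1.030×10^14 kg; dividing by ρ_w = 1000 kg m⁻³ gives 1.030×10^11 m³ of water.
Svalell: 6.05×10^5 km³ × (913/1000) = 5.524×10^5 km³ of water.
Ostis: 3.88×10^4 km³ × (913/1000) = 3.542×10^4 km³ of water.
Total added water ≈ 5.879×10^14 m³ over 3.65×10^14 m² → Δh = 1.61 m.

≈ 1.61 m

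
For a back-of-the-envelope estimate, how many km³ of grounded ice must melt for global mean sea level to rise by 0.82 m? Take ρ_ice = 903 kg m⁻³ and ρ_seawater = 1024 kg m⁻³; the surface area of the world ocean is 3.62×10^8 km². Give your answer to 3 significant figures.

Required water volume = Δh × A = 0.82 m × 3.62×10^14 m² = 2.968×10^14 m³ = 2.968×10^5 km³.
Ice volume = water volume × ρ_w/ρ_ice = 2.968×10^5 × 1024/903 = 3.37×10^5 km³.

≈ 3.37×10^5 km³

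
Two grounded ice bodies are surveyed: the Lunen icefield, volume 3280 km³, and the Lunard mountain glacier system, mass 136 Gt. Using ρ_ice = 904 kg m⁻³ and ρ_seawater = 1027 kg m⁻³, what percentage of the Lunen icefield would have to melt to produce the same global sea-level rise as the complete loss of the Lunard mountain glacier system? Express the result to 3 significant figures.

Equal sea-level rise means equal mass of meltwater, i.e. equal mass of ice lost.
Ice mass of Lunard: 1.360×10^14 kg; ice mass of Lunen: 2.965×10^15 kg.
Fraction required = 1.360×10^14 / 2.965×10^15 = 0.0459 → 4.59 %.

≈ 4.59 %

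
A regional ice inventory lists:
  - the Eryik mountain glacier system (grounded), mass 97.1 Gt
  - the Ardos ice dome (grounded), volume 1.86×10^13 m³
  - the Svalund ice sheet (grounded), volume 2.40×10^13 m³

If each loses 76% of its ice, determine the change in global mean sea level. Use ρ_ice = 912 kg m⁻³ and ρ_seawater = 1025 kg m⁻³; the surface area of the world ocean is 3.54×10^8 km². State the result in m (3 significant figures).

≈ 0.0816 m

Eryik: 0.76 × 97.1 Gt = 7.380×10^13 kg; dividing by ρ_w = 1025 kg m⁻³ gives 7.200×10^10 m³ of water.
Ardos: 0.76 × 1.86×10^13 m³ × (912/1025) = 1.258×10^13 m³ of water.
Svalund: 0.76 × 2.40×10^13 m³ × (912/1025) = 1.623×10^13 m³ of water.
Total added water ≈ 2.888×10^13 m³ over 3.54×10^14 m² → Δh = 0.0816 m.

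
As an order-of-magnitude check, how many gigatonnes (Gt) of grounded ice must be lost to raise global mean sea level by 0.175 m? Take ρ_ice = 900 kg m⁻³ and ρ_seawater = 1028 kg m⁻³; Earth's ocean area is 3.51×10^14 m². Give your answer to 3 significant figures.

Required water volume = Δh × A = 0.175 m × 3.51×10^14 m² = 6.142×10^13 m³.
ρ_w = 1028 kg m⁻³, so the mass of water = 6.142×10^13 m³ × 1028 kg m⁻³ = 6.314×10^16 kg = 6.31×10^4 Gt (and the same mass of ice, by conservation).

≈ 6.31×10^4 Gt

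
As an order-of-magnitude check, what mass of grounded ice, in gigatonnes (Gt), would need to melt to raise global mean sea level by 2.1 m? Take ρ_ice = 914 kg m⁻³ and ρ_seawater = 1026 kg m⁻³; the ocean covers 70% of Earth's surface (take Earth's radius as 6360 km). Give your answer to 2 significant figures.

≈ 7.7×10^5 Gt

Required water volume = Δh × A = 2.1 m × 3.56×10^14 m² = 7.472×10^14 m³.
ρ_w = 1026 kg m⁻³, so the mass of water = 7.472×10^14 m³ × 1026 kg m⁻³ = 7.666×10^17 kg = 7.7×10^5 Gt (and the same mass of ice, by conservation).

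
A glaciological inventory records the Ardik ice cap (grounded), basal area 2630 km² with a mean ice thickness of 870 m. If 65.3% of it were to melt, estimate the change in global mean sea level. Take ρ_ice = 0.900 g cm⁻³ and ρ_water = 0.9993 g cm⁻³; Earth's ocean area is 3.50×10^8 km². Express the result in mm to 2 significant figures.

≈ 3.8 mm

Ardik: ice volume = 2630 km² × 870 m = 2288 km³; 0.653 × 2288 × (900/999.3) = 1346 km³ of water.
Spread over 3.50×10^14 m² of ocean, Δh = 1.346×10^12 / 3.50×10^14 = 3.84×10^-3 m = 3.8 mm.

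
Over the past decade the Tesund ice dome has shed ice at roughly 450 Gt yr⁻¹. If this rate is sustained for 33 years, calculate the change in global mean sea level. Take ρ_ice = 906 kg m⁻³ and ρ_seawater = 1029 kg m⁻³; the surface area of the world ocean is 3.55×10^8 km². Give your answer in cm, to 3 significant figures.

Total mass lost = 450 Gt/yr × 33 yr = 1.485×10^4 Gt = 1.485×10^16 kg.
ρ_w = 1029 kg m⁻³, so water volume = 1.485×10^16 / 1029 = 1.443×10^13 m³.
Δh = 1.443×10^13 / 3.55×10^14 = 0.0407 m = 4.07 cm.

≈ 4.07 cm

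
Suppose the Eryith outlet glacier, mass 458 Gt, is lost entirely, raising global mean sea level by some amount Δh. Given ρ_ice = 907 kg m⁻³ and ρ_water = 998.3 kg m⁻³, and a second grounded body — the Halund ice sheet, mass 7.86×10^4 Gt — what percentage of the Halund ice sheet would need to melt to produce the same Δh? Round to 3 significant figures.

Equal sea-level rise means equal mass of meltwater, i.e. equal mass of ice lost.
Ice mass of Eryith: 4.580×10^14 kg; ice mass of Halund: 7.860×10^16 kg.
Fraction required = 4.580×10^14 / 7.860×10^16 = 5.83×10^-3 → 0.583 %.

≈ 0.583 %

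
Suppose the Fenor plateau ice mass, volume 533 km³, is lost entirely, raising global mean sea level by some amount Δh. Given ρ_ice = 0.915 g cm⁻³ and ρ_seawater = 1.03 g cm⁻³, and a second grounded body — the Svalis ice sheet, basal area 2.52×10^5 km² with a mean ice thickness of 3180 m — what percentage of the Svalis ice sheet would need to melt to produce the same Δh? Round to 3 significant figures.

≈ 0.0665 %

Equal sea-level rise means equal mass of meltwater, i.e. equal mass of ice lost.
Ice mass of Fenor: 4.877×10^14 kg; ice mass of Svalis: 7.332×10^17 kg.
Fraction required = 4.877×10^14 / 7.332×10^17 = 6.65×10^-4 → 0.0665 %.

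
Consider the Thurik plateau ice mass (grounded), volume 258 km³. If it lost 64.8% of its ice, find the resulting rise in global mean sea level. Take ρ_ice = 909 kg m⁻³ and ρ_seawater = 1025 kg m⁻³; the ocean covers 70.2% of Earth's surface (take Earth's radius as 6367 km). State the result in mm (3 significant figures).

Thurik: 0.648 × 258 km³ × (909/1025) = 148.3 km³ of water.
Spread over 3.58×10^14 m² of ocean, Δh = 1.483×10^11 / 3.58×10^14 = 4.15×10^-4 m = 0.415 mm.

≈ 0.415 mm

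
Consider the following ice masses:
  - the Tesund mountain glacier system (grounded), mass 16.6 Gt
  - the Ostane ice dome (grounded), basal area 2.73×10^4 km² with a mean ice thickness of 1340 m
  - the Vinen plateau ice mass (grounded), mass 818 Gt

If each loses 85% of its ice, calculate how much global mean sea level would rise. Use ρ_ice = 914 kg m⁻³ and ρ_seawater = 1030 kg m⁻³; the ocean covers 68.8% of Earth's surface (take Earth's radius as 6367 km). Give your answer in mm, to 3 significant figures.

≈ 80.7 mm

Tesund: 0.85 × 16.6 Gt = 1.411×10^13 kg; dividing by ρ_w = 1030 kg m⁻³ gives 1.370×10^10 m³ of water.
Ostane: ice volume = 2.73×10^4 km² × 1340 m = 3.658×10^4 km³; 0.85 × 3.658×10^4 × (914/1030) = 2.759×10^4 km³ of water.
Vinen: 0.85 × 818 Gt = 6.953×10^14 kg; dividing by ρ_w = 1030 kg m⁻³ gives 6.750×10^11 m³ of water.
Total added water ≈ 2.828×10^13 m³ over 3.50×10^14 m² → Δh = 0.0807 m = 80.7 mm.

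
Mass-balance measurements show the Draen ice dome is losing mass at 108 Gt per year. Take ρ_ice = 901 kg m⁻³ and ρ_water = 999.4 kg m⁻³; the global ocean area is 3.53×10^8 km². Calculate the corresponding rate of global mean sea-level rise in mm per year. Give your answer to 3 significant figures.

ρ_w = 999.4 kg m⁻³. Annual water volume added = 108 Gt / ρ_w = 1.080×10^14 kg / 999.4 kg m⁻³ = 1.081×10^11 m³.
Δh per year = 1.081×10^11 / 3.53×10^14 = 3.06×10^-4 m = 0.306 mm.

≈ 0.306 mm/yr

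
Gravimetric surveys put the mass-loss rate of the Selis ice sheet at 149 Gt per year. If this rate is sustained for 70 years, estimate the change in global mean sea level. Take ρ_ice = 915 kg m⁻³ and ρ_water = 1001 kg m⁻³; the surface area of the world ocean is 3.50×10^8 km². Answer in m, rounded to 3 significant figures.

Total mass lost = 149 Gt/yr × 70 yr = 1.043×10^4 Gt = 1.043×10^16 kg.
ρ_w = 1001 kg m⁻³, so water volume = 1.043×10^16 / 1001 = 1.042×10^13 m³.
Δh = 1.042×10^13 / 3.50×10^14 = 0.0298 m.

≈ 0.0298 m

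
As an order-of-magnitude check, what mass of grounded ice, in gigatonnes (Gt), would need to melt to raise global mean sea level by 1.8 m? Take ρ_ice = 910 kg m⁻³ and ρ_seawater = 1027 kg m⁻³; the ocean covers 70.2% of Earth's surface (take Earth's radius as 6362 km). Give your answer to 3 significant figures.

Required water volume = Δh × A = 1.8 m × 3.57×10^14 m² = 6.427×10^14 m³.
ρ_w = 1027 kg m⁻³, so the mass of water = 6.427×10^14 m³ × 1027 kg m⁻³ = 6.601×10^17 kg = 6.60×10^5 Gt (and the same mass of ice, by conservation).

≈ 6.60×10^5 Gt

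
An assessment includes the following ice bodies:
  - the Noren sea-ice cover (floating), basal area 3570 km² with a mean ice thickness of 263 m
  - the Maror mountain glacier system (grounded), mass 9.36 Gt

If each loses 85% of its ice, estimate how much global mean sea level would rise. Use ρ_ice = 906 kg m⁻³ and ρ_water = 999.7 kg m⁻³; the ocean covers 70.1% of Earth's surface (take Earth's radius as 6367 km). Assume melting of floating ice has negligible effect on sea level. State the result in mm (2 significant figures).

The Noren sea-ice cover is floating and already displaces its own weight of water, so its melt adds essentially nothing to sea level.
Maror: 0.85 × 9.36 Gt = 7.956×10^12 kg; dividing by ρ_w = 999.7 kg m⁻³ gives 7.958×10^9 m³ of water.
Total added water ≈ 7.958×10^9 m³ over 3.57×10^14 m² → Δh = 2.23×10^-5 m = 0.022 mm.

≈ 0.022 mm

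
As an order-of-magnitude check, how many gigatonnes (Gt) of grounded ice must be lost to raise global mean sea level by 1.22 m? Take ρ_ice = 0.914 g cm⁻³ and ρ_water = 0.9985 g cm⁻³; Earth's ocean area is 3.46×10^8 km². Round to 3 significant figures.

Required water volume = Δh × A = 1.22 m × 3.46×10^14 m² = 4.221×10^14 m³.
ρ_w = 0.9985 g cm⁻³ = 998.5 kg m⁻³, so the mass of water = 4.221×10^14 m³ × 998.5 kg m⁻³ = 4.215×10^17 kg = 4.21×10^5 Gt (and the same mass of ice, by conservation).

≈ 4.21×10^5 Gt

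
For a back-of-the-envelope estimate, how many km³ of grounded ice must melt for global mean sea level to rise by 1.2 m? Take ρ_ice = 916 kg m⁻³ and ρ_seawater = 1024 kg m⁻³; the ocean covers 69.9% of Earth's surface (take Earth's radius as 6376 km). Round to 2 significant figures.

≈ 4.8×10^5 km³

Required water volume = Δh × A = 1.2 m × 3.57×10^14 m² = 4.285×10^14 m³ = 4.285×10^5 km³.
Ice volume = water volume × ρ_w/ρ_ice = 4.285×10^5 × 1024/916 = 4.8×10^5 km³.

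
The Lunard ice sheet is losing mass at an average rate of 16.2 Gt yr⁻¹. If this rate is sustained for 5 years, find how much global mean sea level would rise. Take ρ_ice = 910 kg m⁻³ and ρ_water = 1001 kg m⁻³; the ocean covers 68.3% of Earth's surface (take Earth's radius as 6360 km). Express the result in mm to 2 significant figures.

≈ 0.23 mm

Total mass lost = 16.2 Gt/yr × 5 yr = 81.00 Gt = 8.100×10^13 kg.
ρ_w = 1001 kg m⁻³, so water volume = 8.100×10^13 / 1001 = 8.092×10^10 m³.
Δh = 8.092×10^10 / 3.47×10^14 = 2.33×10^-4 m = 0.23 mm.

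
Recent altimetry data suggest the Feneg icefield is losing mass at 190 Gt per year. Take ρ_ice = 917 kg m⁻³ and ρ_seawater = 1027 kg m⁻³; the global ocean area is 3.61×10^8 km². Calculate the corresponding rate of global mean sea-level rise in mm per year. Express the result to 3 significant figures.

ρ_w = 1027 kg m⁻³. Annual water volume added = 190 Gt / ρ_w = 1.900×10^14 kg / 1027 kg m⁻³ = 1.850×10^11 m³.
Δh per year = 1.850×10^11 / 3.61×10^14 = 5.12×10^-4 m = 0.512 mm.

≈ 0.512 mm/yr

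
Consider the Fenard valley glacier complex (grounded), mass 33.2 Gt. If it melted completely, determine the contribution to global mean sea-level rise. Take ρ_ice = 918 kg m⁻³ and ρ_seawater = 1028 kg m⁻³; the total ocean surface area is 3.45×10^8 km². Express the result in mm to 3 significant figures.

≈ 0.0936 mm

Fenard: 33.2 Gt = 3.320×10^13 kg; dividing by ρ_w = 1028 kg m⁻³ gives 3.230×10^10 m³ of water.
Spread over 3.45×10^14 m² of ocean, Δh = 3.230×10^10 / 3.45×10^14 = 9.36×10^-5 m = 0.0936 mm.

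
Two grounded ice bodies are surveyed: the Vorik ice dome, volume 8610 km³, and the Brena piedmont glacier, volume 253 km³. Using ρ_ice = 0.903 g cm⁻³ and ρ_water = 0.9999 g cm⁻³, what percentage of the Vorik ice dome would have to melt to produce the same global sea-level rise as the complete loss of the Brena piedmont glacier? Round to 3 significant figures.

Equal sea-level rise means equal mass of meltwater, i.e. equal mass of ice lost.
Ice mass of Brena: 2.285×10^14 kg; ice mass of Vorik: 7.775×10^15 kg.
Fraction required = 2.285×10^14 / 7.775×10^15 = 0.0294 → 2.94 %.

≈ 2.94 %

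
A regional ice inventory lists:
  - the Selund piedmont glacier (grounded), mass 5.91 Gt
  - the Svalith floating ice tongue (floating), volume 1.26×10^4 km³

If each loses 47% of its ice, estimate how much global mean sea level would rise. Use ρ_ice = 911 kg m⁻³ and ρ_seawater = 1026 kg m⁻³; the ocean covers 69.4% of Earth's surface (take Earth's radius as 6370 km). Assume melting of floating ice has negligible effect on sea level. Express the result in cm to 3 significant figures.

≈ 7.65×10^-4 cm

Selund: 0.47 × 5.91 Gt = 2.778×10^12 kg; dividing by ρ_w = 1026 kg m⁻³ gives 2.707×10^9 m³ of water.
The Svalith floating ice tongue is floating and already displaces its own weight of water, so its melt adds essentially nothing to sea level.
Total added water ≈ 2.707×10^9 m³ over 3.54×10^14 m² → Δh = 7.65×10^-6 m = 7.65×10^-4 cm.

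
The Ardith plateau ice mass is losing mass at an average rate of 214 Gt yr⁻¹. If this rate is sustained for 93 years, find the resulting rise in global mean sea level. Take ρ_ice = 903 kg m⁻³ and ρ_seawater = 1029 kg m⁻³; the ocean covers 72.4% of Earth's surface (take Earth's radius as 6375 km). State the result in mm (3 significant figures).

≈ 52.3 mm

Total mass lost = 214 Gt/yr × 93 yr = 1.990×10^4 Gt = 1.990×10^16 kg.
ρ_w = 1029 kg m⁻³, so water volume = 1.990×10^16 / 1029 = 1.934×10^13 m³.
Δh = 1.934×10^13 / 3.70×10^14 = 0.0523 m = 52.3 mm.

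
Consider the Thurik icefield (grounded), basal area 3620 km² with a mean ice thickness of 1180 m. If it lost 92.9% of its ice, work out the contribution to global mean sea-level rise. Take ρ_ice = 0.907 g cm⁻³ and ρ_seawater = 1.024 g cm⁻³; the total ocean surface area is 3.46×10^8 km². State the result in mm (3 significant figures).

Thurik: ice volume = 3620 km² × 1180 m = 4272 km³; 0.929 × 4272 × (907/1024) = 3515 km³ of water.
Spread over 3.46×10^14 m² of ocean, Δh = 3.515×10^12 / 3.46×10^14 = 0.0102 m = 10.2 mm.

≈ 10.2 mm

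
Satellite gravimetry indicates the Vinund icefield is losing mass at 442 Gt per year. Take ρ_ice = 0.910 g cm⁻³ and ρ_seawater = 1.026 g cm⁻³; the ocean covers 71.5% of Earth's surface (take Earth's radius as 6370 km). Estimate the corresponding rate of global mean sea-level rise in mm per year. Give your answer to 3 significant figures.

≈ 1.18 mm/yr

ρ_w = 1.026 g cm⁻³ = 1026 kg m⁻³. Annual water volume added = 442 Gt / ρ_w = 4.420×10^14 kg / 1026 kg m⁻³ = 4.308×10^11 m³.
Δh per year = 4.308×10^11 / 3.65×10^14 = 1.18×10^-3 m = 1.18 mm.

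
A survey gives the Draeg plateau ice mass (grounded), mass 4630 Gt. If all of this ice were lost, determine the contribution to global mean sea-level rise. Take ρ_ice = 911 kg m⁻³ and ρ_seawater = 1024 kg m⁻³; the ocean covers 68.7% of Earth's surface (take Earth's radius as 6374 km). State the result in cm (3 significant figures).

≈ 1.29 cm

Draeg: 4630 Gt = 4.630×10^15 kg; dividing by ρ_w = 1024 kg m⁻³ gives 4.521×10^12 m³ of water.
Spread over 3.51×10^14 m² of ocean, Δh = 4.521×10^12 / 3.51×10^14 = 0.0129 m = 1.29 cm.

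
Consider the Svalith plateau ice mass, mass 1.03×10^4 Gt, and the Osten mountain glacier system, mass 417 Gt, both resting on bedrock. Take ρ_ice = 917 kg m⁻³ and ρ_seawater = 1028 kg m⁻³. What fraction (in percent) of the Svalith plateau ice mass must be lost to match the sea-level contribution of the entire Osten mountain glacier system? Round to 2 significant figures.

≈ 4.0 %

Equal sea-level rise means equal mass of meltwater, i.e. equal mass of ice lost.
Ice mass of Osten: 4.170×10^14 kg; ice mass of Svalith: 1.030×10^16 kg.
Fraction required = 4.170×10^14 / 1.030×10^16 = 0.0405 → 4.0 %.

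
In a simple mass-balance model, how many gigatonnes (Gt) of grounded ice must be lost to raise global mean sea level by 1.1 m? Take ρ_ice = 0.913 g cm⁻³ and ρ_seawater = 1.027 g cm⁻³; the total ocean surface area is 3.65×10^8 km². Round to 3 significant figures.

Required water volume = Δh × A = 1.1 m × 3.65×10^14 m² = 4.015×10^14 m³.
ρ_w = 1.027 g cm⁻³ = 1027 kg m⁻³, so the mass of water = 4.015×10^14 m³ × 1027 kg m⁻³ = 4.123×10^17 kg = 4.12×10^5 Gt (and the same mass of ice, by conservation).

≈ 4.12×10^5 Gt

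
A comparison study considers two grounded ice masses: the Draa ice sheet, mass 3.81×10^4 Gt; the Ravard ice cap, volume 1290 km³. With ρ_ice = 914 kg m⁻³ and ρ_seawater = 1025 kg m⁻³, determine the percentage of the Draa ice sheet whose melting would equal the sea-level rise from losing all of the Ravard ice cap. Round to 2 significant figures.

Equal sea-level rise means equal mass of meltwater, i.e. equal mass of ice lost.
Ice mass of Ravard: 1.179×10^15 kg; ice mass of Draa: 3.810×10^16 kg.
Fraction required = 1.179×10^15 / 3.810×10^16 = 0.0309 → 3.1 %.

≈ 3.1 %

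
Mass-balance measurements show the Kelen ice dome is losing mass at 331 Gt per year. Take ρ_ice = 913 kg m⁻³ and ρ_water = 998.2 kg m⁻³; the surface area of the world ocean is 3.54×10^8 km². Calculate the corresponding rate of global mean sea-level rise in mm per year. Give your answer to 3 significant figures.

≈ 0.937 mm/yr

ρ_w = 998.2 kg m⁻³. Annual water volume added = 331 Gt / ρ_w = 3.310×10^14 kg / 998.2 kg m⁻³ = 3.316×10^11 m³.
Δh per year = 3.316×10^11 / 3.54×10^14 = 9.37×10^-4 m = 0.937 mm.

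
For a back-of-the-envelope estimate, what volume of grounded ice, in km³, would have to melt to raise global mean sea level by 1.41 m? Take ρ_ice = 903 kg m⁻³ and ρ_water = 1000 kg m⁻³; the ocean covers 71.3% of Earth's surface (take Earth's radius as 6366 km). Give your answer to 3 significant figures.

≈ 5.67×10^5 km³

Required water volume = Δh × A = 1.41 m × 3.63×10^14 m² = 5.120×10^14 m³ = 5.120×10^5 km³.
Ice volume = water volume × ρ_w/ρ_ice = 5.120×10^5 × 1000/903 = 5.67×10^5 km³.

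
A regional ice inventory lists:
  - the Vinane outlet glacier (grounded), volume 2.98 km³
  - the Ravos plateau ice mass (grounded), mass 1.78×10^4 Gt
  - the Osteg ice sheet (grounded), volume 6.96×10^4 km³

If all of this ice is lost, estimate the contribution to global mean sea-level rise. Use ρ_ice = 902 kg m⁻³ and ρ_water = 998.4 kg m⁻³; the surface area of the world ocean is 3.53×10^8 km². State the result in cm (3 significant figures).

Vinane: 2.98 km³ × (902/998.4) = 2.692 km³ of water.
Ravos: 1.78×10^4 Gt = 1.780×10^16 kg; dividing by ρ_w = 998.4 kg m⁻³ gives 1.783×10^13 m³ of water.
Osteg: 6.96×10^4 km³ × (902/998.4) = 6.288×10^4 km³ of water.
Total added water ≈ 8.071×10^13 m³ over 3.53×10^14 m² → Δh = 0.229 m = 22.9 cm.

≈ 22.9 cm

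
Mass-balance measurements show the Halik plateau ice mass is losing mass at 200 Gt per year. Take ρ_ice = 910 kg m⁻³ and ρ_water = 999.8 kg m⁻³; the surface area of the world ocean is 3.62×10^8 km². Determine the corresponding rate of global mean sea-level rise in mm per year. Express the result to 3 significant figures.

ρ_w = 999.8 kg m⁻³. Annual water volume added = 200 Gt / ρ_w = 2.000×10^14 kg / 999.8 kg m⁻³ = 2.000×10^11 m³.
Δh per year = 2.000×10^11 / 3.62×10^14 = 5.53×10^-4 m = 0.553 mm.

≈ 0.553 mm/yr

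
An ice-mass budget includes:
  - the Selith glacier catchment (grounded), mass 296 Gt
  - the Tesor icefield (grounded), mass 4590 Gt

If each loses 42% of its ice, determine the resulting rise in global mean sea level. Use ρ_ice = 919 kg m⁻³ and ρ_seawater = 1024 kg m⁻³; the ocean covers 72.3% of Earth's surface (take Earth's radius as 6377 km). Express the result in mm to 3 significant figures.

Selith: 0.42 × 296 Gt = 1.243×10^14 kg; dividing by ρ_w = 1024 kg m⁻³ gives 1.214×10^11 m³ of water.
Tesor: 0.42 × 4590 Gt = 1.928×10^15 kg; dividing by ρ_w = 1024 kg m⁻³ gives 1.883×10^12 m³ of water.
Total added water ≈ 2.004×10^12 m³ over 3.69×10^14 m² → Δh = 5.42×10^-3 m = 5.42 mm.

≈ 5.42 mm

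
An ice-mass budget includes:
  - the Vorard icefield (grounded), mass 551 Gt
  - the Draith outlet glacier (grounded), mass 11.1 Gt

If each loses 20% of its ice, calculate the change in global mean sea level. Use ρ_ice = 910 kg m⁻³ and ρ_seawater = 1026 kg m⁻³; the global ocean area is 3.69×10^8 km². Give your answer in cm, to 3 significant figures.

Vorard: 0.2 × 551 Gt = 1.102×10^14 kg; dividing by ρ_w = 1026 kg m⁻³ gives 1.074×10^11 m³ of water.
Draith: 0.2 × 11.1 Gt = 2.220×10^12 kg; dividing by ρ_w = 1026 kg m⁻³ gives 2.164×10^9 m³ of water.
Total added water ≈ 1.096×10^11 m³ over 3.69×10^14 m² → Δh = 2.97×10^-4 m = 0.0297 cm.

≈ 0.0297 cm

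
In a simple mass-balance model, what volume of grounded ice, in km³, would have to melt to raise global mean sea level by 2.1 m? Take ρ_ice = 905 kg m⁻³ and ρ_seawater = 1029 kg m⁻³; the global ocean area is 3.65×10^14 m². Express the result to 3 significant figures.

≈ 8.72×10^5 km³

Required water volume = Δh × A = 2.1 m × 3.65×10^14 m² = 7.665×10^14 m³ = 7.665×10^5 km³.
Ice volume = water volume × ρ_w/ρ_ice = 7.665×10^5 × 1029/905 = 8.72×10^5 km³.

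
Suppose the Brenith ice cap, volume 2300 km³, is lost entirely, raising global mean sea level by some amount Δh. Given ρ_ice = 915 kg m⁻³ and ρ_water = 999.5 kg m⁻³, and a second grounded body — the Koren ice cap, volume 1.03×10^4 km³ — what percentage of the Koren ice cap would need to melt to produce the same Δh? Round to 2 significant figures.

≈ 22 %

Equal sea-level rise means equal mass of meltwater, i.e. equal mass of ice lost.
Ice mass of Brenith: 2.104×10^15 kg; ice mass of Koren: 9.424×10^15 kg.
Fraction required = 2.104×10^15 / 9.424×10^15 = 0.223 → 22 %.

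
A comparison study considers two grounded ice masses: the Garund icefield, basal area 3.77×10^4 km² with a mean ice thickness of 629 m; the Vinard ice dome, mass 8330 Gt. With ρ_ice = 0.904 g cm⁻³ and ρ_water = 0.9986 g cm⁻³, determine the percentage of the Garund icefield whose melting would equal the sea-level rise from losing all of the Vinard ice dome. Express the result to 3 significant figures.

Equal sea-level rise means equal mass of meltwater, i.e. equal mass of ice lost.
Ice mass of Vinard: 8.330×10^15 kg; ice mass of Garund: 2.144×10^16 kg.
Fraction required = 8.330×10^15 / 2.144×10^16 = 0.389 → 38.9 %.

≈ 38.9 %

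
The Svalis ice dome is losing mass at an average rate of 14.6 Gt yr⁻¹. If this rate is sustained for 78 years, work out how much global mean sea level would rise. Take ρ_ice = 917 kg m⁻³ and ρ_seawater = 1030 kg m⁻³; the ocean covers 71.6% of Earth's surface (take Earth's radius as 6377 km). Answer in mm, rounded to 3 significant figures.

Total mass lost = 14.6 Gt/yr × 78 yr = 1139 Gt = 1.139×10^15 kg.
ρ_w = 1030 kg m⁻³, so water volume = 1.139×10^15 / 1030 = 1.106×10^12 m³.
Δh = 1.106×10^12 / 3.66×10^14 = 3.02×10^-3 m = 3.02 mm.

≈ 3.02 mm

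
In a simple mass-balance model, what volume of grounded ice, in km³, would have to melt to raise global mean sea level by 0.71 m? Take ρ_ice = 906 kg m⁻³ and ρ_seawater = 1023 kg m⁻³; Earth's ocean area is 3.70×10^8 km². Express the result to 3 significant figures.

≈ 2.97×10^5 km³

Required water volume = Δh × A = 0.71 m × 3.70×10^14 m² = 2.627×10^14 m³ = 2.627×10^5 km³.
Ice volume = water volume × ρ_w/ρ_ice = 2.627×10^5 × 1023/906 = 2.97×10^5 km³.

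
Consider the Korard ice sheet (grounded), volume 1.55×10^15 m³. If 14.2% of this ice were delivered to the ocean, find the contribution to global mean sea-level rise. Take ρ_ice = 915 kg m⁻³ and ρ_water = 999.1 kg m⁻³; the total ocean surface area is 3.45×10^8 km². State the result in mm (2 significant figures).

Korard: 0.142 × 1.55×10^15 m³ × (915/999.1) = 2.016×10^14 m³ of water.
Spread over 3.45×10^14 m² of ocean, Δh = 2.016×10^14 / 3.45×10^14 = 0.584 m = 580 mm.

≈ 580 mm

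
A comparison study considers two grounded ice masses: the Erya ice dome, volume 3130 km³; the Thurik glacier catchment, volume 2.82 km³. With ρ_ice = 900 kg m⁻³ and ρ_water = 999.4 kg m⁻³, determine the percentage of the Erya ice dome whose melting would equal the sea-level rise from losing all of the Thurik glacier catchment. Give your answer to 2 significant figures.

Equal sea-level rise means equal mass of meltwater, i.e. equal mass of ice lost.
Ice mass of Thurik: 2.538×10^12 kg; ice mass of Erya: 2.817×10^15 kg.
Fraction required = 2.538×10^12 / 2.817×10^15 = 9.01×10^-4 → 0.090 %.

≈ 0.090 %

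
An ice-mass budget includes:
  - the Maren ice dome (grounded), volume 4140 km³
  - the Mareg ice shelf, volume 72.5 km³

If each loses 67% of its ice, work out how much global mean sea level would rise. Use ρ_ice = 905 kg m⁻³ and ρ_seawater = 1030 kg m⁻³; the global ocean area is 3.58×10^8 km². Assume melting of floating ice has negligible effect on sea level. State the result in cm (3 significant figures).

Maren: 0.67 × 4140 km³ × (905/1030) = 2437 km³ of water.
The Mareg ice shelf is floating and already displaces its own weight of water, so its melt adds essentially nothing to sea level.
Total added water ≈ 2.437×10^12 m³ over 3.58×10^14 m² → Δh = 6.81×10^-3 m = 0.681 cm.

≈ 0.681 cm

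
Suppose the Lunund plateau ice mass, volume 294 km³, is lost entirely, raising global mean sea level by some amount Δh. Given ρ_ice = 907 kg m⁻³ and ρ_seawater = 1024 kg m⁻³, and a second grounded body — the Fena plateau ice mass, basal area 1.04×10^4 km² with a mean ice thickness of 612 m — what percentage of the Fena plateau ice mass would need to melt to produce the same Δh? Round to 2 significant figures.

Equal sea-level rise means equal mass of meltwater, i.e. equal mass of ice lost.
Ice mass of Lunund: 2.667×10^14 kg; ice mass of Fena: 5.773×10^15 kg.
Fraction required = 2.667×10^14 / 5.773×10^15 = 0.0462 → 4.6 %.

≈ 4.6 %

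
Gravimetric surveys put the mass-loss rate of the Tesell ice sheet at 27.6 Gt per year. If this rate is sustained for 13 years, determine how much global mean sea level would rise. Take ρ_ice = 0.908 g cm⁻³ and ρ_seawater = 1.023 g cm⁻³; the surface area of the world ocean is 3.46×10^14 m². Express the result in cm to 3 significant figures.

≈ 0.101 cm

Total mass lost = 27.6 Gt/yr × 13 yr = 358.8 Gt = 3.588×10^14 kg.
ρ_w = 1.023 g cm⁻³ = 1023 kg m⁻³, so water volume = 3.588×10^14 / 1023 = 3.507×10^11 m³.
Δh = 3.507×10^11 / 3.46×10^14 = 1.01×10^-3 m = 0.101 cm.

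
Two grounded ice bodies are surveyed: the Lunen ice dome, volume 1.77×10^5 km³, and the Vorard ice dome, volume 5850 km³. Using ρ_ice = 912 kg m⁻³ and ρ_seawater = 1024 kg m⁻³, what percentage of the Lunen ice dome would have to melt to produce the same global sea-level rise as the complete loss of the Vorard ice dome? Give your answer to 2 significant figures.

Equal sea-level rise means equal mass of meltwater, i.e. equal mass of ice lost.
Ice mass of Vorard: 5.335×10^15 kg; ice mass of Lunen: 1.614×10^17 kg.
Fraction required = 5.335×10^15 / 1.614×10^17 = 0.0331 → 3.3 %.

≈ 3.3 %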